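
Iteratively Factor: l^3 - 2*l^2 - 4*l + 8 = (l - 2)*(l^2 - 4) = (l - 2)^2*(l + 2)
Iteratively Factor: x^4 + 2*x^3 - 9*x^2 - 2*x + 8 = (x - 1)*(x^3 + 3*x^2 - 6*x - 8) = (x - 2)*(x - 1)*(x^2 + 5*x + 4) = (x - 2)*(x - 1)*(x + 1)*(x + 4)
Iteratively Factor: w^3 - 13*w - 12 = (w + 1)*(w^2 - w - 12) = (w - 4)*(w + 1)*(w + 3)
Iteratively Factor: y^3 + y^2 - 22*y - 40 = (y + 4)*(y^2 - 3*y - 10) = (y + 2)*(y + 4)*(y - 5)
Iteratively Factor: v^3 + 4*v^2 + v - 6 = (v + 3)*(v^2 + v - 2) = (v + 2)*(v + 3)*(v - 1)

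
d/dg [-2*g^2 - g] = -4*g - 1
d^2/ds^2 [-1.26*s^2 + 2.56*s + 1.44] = -2.52000000000000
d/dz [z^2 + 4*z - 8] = 2*z + 4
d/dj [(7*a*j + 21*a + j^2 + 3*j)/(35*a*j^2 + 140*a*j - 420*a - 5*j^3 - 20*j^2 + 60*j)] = ((7*a + 2*j + 3)*(7*a*j^2 + 28*a*j - 84*a - j^3 - 4*j^2 + 12*j) - (7*a*j + 21*a + j^2 + 3*j)*(14*a*j + 28*a - 3*j^2 - 8*j + 12))/(5*(7*a*j^2 + 28*a*j - 84*a - j^3 - 4*j^2 + 12*j)^2)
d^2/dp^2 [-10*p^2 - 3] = -20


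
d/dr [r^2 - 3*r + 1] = 2*r - 3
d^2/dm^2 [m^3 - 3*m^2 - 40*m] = 6*m - 6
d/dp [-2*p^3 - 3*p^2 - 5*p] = -6*p^2 - 6*p - 5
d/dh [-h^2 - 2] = -2*h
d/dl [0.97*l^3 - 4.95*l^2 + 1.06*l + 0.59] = 2.91*l^2 - 9.9*l + 1.06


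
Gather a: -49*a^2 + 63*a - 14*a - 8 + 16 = -49*a^2 + 49*a + 8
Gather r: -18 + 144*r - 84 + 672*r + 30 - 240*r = 576*r - 72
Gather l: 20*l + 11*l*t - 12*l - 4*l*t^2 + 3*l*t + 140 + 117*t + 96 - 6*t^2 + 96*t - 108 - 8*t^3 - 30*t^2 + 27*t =l*(-4*t^2 + 14*t + 8) - 8*t^3 - 36*t^2 + 240*t + 128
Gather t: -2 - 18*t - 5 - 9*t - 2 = -27*t - 9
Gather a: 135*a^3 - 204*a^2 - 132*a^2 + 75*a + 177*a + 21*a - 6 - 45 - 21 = 135*a^3 - 336*a^2 + 273*a - 72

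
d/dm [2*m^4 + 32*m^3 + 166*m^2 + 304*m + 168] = 8*m^3 + 96*m^2 + 332*m + 304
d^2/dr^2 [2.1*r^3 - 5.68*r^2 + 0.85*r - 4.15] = 12.6*r - 11.36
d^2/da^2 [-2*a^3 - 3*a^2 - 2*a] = -12*a - 6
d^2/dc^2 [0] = 0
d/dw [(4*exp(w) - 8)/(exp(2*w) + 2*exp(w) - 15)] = 4*(-2*(exp(w) - 2)*(exp(w) + 1) + exp(2*w) + 2*exp(w) - 15)*exp(w)/(exp(2*w) + 2*exp(w) - 15)^2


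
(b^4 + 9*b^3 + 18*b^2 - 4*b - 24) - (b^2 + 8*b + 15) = b^4 + 9*b^3 + 17*b^2 - 12*b - 39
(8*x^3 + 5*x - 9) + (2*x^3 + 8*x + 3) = 10*x^3 + 13*x - 6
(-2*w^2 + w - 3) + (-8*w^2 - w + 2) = -10*w^2 - 1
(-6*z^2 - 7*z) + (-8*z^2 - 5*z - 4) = -14*z^2 - 12*z - 4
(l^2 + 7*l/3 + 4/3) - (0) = l^2 + 7*l/3 + 4/3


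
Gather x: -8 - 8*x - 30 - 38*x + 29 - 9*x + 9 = -55*x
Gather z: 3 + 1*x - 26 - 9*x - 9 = -8*x - 32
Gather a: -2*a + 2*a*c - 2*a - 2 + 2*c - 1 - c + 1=a*(2*c - 4) + c - 2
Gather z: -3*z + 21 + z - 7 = 14 - 2*z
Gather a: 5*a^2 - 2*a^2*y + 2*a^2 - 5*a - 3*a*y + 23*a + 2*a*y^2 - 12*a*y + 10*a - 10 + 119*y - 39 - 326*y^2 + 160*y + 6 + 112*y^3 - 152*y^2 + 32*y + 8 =a^2*(7 - 2*y) + a*(2*y^2 - 15*y + 28) + 112*y^3 - 478*y^2 + 311*y - 35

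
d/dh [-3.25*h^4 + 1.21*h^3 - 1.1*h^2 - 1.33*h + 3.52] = -13.0*h^3 + 3.63*h^2 - 2.2*h - 1.33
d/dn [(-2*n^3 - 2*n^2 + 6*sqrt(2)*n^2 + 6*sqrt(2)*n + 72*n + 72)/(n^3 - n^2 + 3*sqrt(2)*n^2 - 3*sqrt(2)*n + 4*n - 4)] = 4*(-3*sqrt(2)*n^4 + n^4 - 40*n^3 - 45*sqrt(2)*n^2 - 50*n^2 - 120*sqrt(2)*n + 40*n - 144 + 48*sqrt(2))/(n^6 - 2*n^5 + 6*sqrt(2)*n^5 - 12*sqrt(2)*n^4 + 27*n^4 - 52*n^3 + 30*sqrt(2)*n^3 - 48*sqrt(2)*n^2 + 42*n^2 - 32*n + 24*sqrt(2)*n + 16)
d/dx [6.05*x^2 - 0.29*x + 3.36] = 12.1*x - 0.29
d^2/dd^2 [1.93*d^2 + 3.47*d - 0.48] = 3.86000000000000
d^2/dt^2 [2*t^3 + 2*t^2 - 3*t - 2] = 12*t + 4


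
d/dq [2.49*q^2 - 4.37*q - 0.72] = 4.98*q - 4.37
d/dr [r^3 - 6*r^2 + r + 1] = 3*r^2 - 12*r + 1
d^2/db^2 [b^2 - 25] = 2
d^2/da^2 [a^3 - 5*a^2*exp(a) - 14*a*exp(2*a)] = -5*a^2*exp(a) - 56*a*exp(2*a) - 20*a*exp(a) + 6*a - 56*exp(2*a) - 10*exp(a)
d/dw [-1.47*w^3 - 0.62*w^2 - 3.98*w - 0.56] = -4.41*w^2 - 1.24*w - 3.98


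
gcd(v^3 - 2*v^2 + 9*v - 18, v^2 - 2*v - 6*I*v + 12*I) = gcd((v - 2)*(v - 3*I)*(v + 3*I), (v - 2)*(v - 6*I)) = v - 2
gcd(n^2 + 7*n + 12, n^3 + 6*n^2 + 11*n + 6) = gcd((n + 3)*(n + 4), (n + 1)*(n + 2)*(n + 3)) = n + 3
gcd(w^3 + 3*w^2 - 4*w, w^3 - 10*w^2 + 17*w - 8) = w - 1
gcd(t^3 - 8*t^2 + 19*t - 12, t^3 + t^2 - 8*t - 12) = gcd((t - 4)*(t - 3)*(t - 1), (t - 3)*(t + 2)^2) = t - 3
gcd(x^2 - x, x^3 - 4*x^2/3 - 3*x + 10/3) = x - 1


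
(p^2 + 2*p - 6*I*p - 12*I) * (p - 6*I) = p^3 + 2*p^2 - 12*I*p^2 - 36*p - 24*I*p - 72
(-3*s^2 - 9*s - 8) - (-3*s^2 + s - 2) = -10*s - 6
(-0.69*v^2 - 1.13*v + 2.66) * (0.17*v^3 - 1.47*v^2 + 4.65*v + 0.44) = -0.1173*v^5 + 0.8222*v^4 - 1.0952*v^3 - 9.4683*v^2 + 11.8718*v + 1.1704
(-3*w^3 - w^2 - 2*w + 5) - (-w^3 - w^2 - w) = -2*w^3 - w + 5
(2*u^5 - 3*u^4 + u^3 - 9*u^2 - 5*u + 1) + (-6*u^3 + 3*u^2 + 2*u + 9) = 2*u^5 - 3*u^4 - 5*u^3 - 6*u^2 - 3*u + 10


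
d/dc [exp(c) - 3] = exp(c)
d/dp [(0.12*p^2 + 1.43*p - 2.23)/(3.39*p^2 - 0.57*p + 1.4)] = (-4.9161*p^2 + 15.4554*p + 0.7309)/(11.4921*p^4 - 3.8646*p^3 + 9.8169*p^2 - 1.596*p + 1.96)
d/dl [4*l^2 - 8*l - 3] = 8*l - 8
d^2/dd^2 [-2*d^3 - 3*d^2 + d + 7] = -12*d - 6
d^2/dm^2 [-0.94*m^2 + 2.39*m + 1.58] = -1.88000000000000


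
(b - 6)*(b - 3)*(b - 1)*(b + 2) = b^4 - 8*b^3 + 7*b^2 + 36*b - 36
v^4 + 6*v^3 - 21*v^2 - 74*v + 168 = (v - 3)*(v - 2)*(v + 4)*(v + 7)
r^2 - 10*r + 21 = (r - 7)*(r - 3)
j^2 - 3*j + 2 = (j - 2)*(j - 1)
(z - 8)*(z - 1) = z^2 - 9*z + 8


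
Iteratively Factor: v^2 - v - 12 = (v - 4)*(v + 3)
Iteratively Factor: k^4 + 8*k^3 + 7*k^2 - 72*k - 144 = (k + 4)*(k^3 + 4*k^2 - 9*k - 36) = (k - 3)*(k + 4)*(k^2 + 7*k + 12) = (k - 3)*(k + 3)*(k + 4)*(k + 4)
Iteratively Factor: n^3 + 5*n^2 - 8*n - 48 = (n - 3)*(n^2 + 8*n + 16) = (n - 3)*(n + 4)*(n + 4)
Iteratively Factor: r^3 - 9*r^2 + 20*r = (r - 4)*(r^2 - 5*r) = (r - 5)*(r - 4)*(r)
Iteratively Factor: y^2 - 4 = (y - 2)*(y + 2)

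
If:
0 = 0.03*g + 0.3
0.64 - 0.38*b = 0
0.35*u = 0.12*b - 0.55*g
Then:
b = 1.68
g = -10.00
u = 16.29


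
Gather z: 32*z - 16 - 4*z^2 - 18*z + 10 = -4*z^2 + 14*z - 6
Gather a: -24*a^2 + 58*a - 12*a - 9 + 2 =-24*a^2 + 46*a - 7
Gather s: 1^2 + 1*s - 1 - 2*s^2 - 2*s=-2*s^2 - s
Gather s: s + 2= s + 2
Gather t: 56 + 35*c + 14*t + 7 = 35*c + 14*t + 63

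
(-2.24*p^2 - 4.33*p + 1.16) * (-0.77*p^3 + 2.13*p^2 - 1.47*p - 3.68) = 1.7248*p^5 - 1.4371*p^4 - 6.8233*p^3 + 17.0791*p^2 + 14.2292*p - 4.2688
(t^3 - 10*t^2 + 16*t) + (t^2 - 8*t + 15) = t^3 - 9*t^2 + 8*t + 15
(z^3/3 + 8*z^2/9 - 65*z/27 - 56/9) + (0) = z^3/3 + 8*z^2/9 - 65*z/27 - 56/9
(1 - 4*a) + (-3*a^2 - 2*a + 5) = -3*a^2 - 6*a + 6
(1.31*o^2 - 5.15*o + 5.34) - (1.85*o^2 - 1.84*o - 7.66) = -0.54*o^2 - 3.31*o + 13.0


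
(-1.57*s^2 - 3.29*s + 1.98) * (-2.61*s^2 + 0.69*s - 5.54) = 4.0977*s^4 + 7.5036*s^3 + 1.2599*s^2 + 19.5928*s - 10.9692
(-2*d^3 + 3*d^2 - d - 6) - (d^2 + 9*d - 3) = -2*d^3 + 2*d^2 - 10*d - 3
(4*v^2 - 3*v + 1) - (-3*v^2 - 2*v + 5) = 7*v^2 - v - 4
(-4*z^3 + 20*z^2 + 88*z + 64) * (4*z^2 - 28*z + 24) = -16*z^5 + 192*z^4 - 304*z^3 - 1728*z^2 + 320*z + 1536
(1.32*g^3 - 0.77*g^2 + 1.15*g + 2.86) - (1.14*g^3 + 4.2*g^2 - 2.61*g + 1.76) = 0.18*g^3 - 4.97*g^2 + 3.76*g + 1.1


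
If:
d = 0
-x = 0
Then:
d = 0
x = 0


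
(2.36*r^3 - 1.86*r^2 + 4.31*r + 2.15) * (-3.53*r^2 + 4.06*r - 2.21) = -8.3308*r^5 + 16.1474*r^4 - 27.9815*r^3 + 14.0197*r^2 - 0.796099999999999*r - 4.7515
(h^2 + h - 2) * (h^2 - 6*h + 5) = h^4 - 5*h^3 - 3*h^2 + 17*h - 10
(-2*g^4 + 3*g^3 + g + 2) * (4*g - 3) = -8*g^5 + 18*g^4 - 9*g^3 + 4*g^2 + 5*g - 6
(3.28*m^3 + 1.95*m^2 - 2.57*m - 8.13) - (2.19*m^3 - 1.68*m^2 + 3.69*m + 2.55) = 1.09*m^3 + 3.63*m^2 - 6.26*m - 10.68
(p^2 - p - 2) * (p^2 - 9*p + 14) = p^4 - 10*p^3 + 21*p^2 + 4*p - 28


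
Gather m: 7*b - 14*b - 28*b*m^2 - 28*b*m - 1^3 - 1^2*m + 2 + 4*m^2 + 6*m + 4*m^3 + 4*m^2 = -7*b + 4*m^3 + m^2*(8 - 28*b) + m*(5 - 28*b) + 1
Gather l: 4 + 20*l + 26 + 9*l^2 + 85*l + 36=9*l^2 + 105*l + 66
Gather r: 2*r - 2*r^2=-2*r^2 + 2*r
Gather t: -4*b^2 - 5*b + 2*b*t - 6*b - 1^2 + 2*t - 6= -4*b^2 - 11*b + t*(2*b + 2) - 7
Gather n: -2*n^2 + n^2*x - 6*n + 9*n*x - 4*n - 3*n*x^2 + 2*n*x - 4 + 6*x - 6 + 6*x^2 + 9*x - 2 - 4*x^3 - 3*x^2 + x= n^2*(x - 2) + n*(-3*x^2 + 11*x - 10) - 4*x^3 + 3*x^2 + 16*x - 12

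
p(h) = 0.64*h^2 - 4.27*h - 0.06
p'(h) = 1.28*h - 4.27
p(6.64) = -0.20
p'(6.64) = 4.23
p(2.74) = -6.95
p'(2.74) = -0.76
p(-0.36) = 1.56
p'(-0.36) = -4.73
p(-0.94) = 4.52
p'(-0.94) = -5.47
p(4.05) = -6.86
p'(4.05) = 0.91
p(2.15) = -6.28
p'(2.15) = -1.52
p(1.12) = -4.04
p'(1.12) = -2.84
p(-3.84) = 25.77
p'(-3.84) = -9.19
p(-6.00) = 48.60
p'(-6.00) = -11.95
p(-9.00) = 90.21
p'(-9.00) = -15.79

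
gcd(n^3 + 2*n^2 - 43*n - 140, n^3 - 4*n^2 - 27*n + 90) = n + 5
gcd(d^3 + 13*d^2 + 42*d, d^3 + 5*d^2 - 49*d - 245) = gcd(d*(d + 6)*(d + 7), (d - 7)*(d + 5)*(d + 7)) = d + 7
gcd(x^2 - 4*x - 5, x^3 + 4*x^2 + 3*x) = x + 1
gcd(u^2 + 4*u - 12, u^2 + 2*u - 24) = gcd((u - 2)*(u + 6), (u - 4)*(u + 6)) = u + 6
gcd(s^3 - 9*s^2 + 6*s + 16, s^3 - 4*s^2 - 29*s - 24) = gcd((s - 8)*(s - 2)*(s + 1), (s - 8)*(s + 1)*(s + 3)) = s^2 - 7*s - 8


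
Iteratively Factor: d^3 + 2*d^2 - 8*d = (d + 4)*(d^2 - 2*d) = (d - 2)*(d + 4)*(d)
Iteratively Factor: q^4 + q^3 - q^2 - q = (q - 1)*(q^3 + 2*q^2 + q) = (q - 1)*(q + 1)*(q^2 + q) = q*(q - 1)*(q + 1)*(q + 1)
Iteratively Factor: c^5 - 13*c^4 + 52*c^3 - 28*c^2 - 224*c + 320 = (c - 4)*(c^4 - 9*c^3 + 16*c^2 + 36*c - 80) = (c - 4)^2*(c^3 - 5*c^2 - 4*c + 20) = (c - 5)*(c - 4)^2*(c^2 - 4) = (c - 5)*(c - 4)^2*(c + 2)*(c - 2)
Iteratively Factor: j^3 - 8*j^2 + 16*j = (j - 4)*(j^2 - 4*j) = j*(j - 4)*(j - 4)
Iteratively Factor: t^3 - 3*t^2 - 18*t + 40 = (t - 5)*(t^2 + 2*t - 8) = (t - 5)*(t - 2)*(t + 4)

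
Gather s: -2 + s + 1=s - 1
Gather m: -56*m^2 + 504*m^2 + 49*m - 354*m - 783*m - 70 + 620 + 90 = 448*m^2 - 1088*m + 640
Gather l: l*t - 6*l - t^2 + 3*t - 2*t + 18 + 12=l*(t - 6) - t^2 + t + 30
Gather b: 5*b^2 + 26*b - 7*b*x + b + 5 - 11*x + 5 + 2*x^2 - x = 5*b^2 + b*(27 - 7*x) + 2*x^2 - 12*x + 10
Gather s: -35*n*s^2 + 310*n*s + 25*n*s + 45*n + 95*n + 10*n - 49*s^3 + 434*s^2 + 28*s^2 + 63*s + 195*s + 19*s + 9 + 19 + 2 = 150*n - 49*s^3 + s^2*(462 - 35*n) + s*(335*n + 277) + 30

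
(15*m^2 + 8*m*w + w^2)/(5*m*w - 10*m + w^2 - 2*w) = (3*m + w)/(w - 2)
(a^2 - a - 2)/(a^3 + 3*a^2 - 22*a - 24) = (a - 2)/(a^2 + 2*a - 24)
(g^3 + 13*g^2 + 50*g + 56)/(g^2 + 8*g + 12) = (g^2 + 11*g + 28)/(g + 6)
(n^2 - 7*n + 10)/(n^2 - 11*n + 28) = (n^2 - 7*n + 10)/(n^2 - 11*n + 28)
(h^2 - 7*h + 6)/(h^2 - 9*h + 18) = (h - 1)/(h - 3)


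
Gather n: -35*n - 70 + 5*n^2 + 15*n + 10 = 5*n^2 - 20*n - 60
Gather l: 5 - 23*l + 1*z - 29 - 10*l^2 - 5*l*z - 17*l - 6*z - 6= -10*l^2 + l*(-5*z - 40) - 5*z - 30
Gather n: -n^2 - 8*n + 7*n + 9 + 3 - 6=-n^2 - n + 6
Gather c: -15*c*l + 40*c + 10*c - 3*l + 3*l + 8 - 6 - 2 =c*(50 - 15*l)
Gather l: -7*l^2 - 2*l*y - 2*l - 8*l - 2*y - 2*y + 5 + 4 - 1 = -7*l^2 + l*(-2*y - 10) - 4*y + 8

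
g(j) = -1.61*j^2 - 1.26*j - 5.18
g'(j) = -3.22*j - 1.26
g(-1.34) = -6.38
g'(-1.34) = 3.05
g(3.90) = -34.58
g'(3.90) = -13.82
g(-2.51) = -12.16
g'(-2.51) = 6.82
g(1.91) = -13.46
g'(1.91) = -7.41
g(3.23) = -26.05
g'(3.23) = -11.66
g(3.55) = -29.94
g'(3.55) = -12.69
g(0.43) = -6.02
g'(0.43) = -2.64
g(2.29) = -16.51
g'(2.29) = -8.63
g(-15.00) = -348.53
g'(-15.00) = 47.04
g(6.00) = -70.70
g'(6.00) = -20.58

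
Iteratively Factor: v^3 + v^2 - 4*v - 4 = (v + 2)*(v^2 - v - 2) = (v - 2)*(v + 2)*(v + 1)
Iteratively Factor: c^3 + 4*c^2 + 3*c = (c + 3)*(c^2 + c) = c*(c + 3)*(c + 1)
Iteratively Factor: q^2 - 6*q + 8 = (q - 4)*(q - 2)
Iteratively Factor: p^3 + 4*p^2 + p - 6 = (p + 3)*(p^2 + p - 2) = (p + 2)*(p + 3)*(p - 1)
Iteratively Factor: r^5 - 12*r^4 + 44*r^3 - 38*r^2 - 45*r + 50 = (r - 2)*(r^4 - 10*r^3 + 24*r^2 + 10*r - 25) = (r - 2)*(r - 1)*(r^3 - 9*r^2 + 15*r + 25) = (r - 2)*(r - 1)*(r + 1)*(r^2 - 10*r + 25) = (r - 5)*(r - 2)*(r - 1)*(r + 1)*(r - 5)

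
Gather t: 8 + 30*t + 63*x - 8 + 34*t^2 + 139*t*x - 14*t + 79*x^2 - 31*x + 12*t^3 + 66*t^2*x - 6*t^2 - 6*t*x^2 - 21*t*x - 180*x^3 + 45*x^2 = 12*t^3 + t^2*(66*x + 28) + t*(-6*x^2 + 118*x + 16) - 180*x^3 + 124*x^2 + 32*x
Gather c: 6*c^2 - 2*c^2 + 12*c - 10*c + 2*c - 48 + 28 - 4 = 4*c^2 + 4*c - 24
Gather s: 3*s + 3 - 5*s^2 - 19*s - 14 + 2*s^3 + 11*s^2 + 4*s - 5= 2*s^3 + 6*s^2 - 12*s - 16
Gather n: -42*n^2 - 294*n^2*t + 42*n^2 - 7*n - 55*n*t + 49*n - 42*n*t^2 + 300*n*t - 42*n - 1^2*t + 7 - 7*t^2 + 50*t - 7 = -294*n^2*t + n*(-42*t^2 + 245*t) - 7*t^2 + 49*t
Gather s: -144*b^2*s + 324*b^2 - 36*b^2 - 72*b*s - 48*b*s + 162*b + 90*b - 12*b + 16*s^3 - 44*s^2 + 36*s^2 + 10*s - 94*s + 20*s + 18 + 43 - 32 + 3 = 288*b^2 + 240*b + 16*s^3 - 8*s^2 + s*(-144*b^2 - 120*b - 64) + 32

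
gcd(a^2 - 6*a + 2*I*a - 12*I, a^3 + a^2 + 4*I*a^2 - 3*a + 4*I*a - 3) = 1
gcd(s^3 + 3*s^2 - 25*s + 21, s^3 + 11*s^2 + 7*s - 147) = s^2 + 4*s - 21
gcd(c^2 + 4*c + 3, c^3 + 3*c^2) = c + 3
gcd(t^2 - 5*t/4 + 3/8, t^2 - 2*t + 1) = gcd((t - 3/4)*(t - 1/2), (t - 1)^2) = 1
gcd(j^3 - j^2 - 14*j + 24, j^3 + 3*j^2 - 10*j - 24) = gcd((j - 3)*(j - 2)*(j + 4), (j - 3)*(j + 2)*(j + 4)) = j^2 + j - 12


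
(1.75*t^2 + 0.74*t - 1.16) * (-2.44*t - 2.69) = -4.27*t^3 - 6.5131*t^2 + 0.8398*t + 3.1204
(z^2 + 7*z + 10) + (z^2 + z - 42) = 2*z^2 + 8*z - 32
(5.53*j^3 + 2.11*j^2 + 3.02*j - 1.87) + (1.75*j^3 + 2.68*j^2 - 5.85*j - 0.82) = 7.28*j^3 + 4.79*j^2 - 2.83*j - 2.69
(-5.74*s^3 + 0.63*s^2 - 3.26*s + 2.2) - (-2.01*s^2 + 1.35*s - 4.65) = -5.74*s^3 + 2.64*s^2 - 4.61*s + 6.85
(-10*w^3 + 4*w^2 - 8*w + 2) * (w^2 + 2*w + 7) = -10*w^5 - 16*w^4 - 70*w^3 + 14*w^2 - 52*w + 14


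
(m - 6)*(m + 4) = m^2 - 2*m - 24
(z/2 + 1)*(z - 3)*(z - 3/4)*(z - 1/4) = z^4/2 - z^3 - 77*z^2/32 + 93*z/32 - 9/16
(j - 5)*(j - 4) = j^2 - 9*j + 20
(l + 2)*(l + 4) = l^2 + 6*l + 8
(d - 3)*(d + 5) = d^2 + 2*d - 15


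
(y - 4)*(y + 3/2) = y^2 - 5*y/2 - 6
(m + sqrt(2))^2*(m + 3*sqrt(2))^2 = m^4 + 8*sqrt(2)*m^3 + 44*m^2 + 48*sqrt(2)*m + 36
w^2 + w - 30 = (w - 5)*(w + 6)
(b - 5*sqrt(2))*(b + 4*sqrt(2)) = b^2 - sqrt(2)*b - 40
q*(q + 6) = q^2 + 6*q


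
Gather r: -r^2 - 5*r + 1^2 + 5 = -r^2 - 5*r + 6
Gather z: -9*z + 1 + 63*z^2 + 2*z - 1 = 63*z^2 - 7*z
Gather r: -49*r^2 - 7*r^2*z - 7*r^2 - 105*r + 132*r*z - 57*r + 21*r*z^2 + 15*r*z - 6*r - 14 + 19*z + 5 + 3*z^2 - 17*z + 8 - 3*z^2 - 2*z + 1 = r^2*(-7*z - 56) + r*(21*z^2 + 147*z - 168)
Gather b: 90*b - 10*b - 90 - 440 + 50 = 80*b - 480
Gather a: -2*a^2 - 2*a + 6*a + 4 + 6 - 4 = -2*a^2 + 4*a + 6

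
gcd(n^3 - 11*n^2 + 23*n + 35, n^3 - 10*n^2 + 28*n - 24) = 1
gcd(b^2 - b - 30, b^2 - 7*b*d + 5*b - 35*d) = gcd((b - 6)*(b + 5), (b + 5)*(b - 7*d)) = b + 5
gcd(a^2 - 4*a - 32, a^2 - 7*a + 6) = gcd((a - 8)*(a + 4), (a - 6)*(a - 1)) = 1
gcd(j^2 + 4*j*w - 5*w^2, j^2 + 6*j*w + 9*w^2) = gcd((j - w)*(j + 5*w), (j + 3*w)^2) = 1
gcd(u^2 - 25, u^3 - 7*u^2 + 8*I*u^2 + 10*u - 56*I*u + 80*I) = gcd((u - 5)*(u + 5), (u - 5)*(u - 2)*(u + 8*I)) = u - 5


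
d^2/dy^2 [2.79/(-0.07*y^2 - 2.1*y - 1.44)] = (0.027342*y^2 + 0.82026*y - 2.79*(0.14*y + 2.1)*(0.28*y + 4.2) + 0.562464)/(0.07*y^2 + 2.1*y + 1.44)^3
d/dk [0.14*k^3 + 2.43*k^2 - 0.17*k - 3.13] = 0.42*k^2 + 4.86*k - 0.17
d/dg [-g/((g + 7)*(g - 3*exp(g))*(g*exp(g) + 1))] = (g*(g + 1)*(g + 7)*(g - 3*exp(g))*exp(g) - g*(g + 7)*(g*exp(g) + 1)*(3*exp(g) - 1) + g*(g - 3*exp(g))*(g*exp(g) + 1) - (g + 7)*(g - 3*exp(g))*(g*exp(g) + 1))/((g + 7)^2*(g - 3*exp(g))^2*(g*exp(g) + 1)^2)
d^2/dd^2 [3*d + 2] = 0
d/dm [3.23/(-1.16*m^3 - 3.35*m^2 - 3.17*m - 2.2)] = (11.2404*m^2 + 21.641*m + 10.2391)/(1.16*m^3 + 3.35*m^2 + 3.17*m + 2.2)^2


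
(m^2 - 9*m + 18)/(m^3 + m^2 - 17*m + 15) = (m - 6)/(m^2 + 4*m - 5)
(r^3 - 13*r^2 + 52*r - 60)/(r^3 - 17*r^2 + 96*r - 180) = (r - 2)/(r - 6)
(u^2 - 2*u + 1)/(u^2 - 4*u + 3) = (u - 1)/(u - 3)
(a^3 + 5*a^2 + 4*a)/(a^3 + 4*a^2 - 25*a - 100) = a*(a + 1)/(a^2 - 25)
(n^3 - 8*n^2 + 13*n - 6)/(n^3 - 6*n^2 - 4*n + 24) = (n^2 - 2*n + 1)/(n^2 - 4)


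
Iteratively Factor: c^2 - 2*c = (c - 2)*(c)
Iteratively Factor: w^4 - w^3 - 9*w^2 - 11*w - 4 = (w + 1)*(w^3 - 2*w^2 - 7*w - 4) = (w - 4)*(w + 1)*(w^2 + 2*w + 1) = (w - 4)*(w + 1)^2*(w + 1)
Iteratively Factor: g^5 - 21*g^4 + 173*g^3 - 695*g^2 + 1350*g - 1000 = (g - 5)*(g^4 - 16*g^3 + 93*g^2 - 230*g + 200) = (g - 5)^2*(g^3 - 11*g^2 + 38*g - 40) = (g - 5)^2*(g - 2)*(g^2 - 9*g + 20) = (g - 5)^2*(g - 4)*(g - 2)*(g - 5)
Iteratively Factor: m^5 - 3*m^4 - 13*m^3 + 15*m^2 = (m + 3)*(m^4 - 6*m^3 + 5*m^2) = (m - 1)*(m + 3)*(m^3 - 5*m^2) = (m - 5)*(m - 1)*(m + 3)*(m^2) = m*(m - 5)*(m - 1)*(m + 3)*(m)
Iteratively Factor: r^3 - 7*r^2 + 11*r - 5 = (r - 5)*(r^2 - 2*r + 1) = (r - 5)*(r - 1)*(r - 1)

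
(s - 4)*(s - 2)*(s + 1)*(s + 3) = s^4 - 2*s^3 - 13*s^2 + 14*s + 24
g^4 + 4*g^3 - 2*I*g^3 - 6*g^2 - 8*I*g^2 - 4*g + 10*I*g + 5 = (g - 1)*(g + 5)*(g - I)^2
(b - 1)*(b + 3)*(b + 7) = b^3 + 9*b^2 + 11*b - 21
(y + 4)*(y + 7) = y^2 + 11*y + 28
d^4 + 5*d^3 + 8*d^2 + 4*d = d*(d + 1)*(d + 2)^2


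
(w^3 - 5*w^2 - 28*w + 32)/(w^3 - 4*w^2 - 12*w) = (-w^3 + 5*w^2 + 28*w - 32)/(w*(-w^2 + 4*w + 12))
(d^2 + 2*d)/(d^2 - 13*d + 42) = d*(d + 2)/(d^2 - 13*d + 42)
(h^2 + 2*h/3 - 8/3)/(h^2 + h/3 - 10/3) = (3*h - 4)/(3*h - 5)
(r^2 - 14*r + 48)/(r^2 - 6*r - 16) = (r - 6)/(r + 2)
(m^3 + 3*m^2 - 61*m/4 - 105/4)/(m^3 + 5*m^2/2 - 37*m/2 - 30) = (m - 7/2)/(m - 4)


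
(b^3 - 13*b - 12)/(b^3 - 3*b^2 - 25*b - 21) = (b - 4)/(b - 7)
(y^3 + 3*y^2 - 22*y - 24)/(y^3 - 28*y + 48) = (y + 1)/(y - 2)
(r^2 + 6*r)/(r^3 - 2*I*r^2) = (r + 6)/(r*(r - 2*I))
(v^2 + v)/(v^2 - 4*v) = (v + 1)/(v - 4)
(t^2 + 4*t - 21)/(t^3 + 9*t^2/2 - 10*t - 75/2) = 2*(t + 7)/(2*t^2 + 15*t + 25)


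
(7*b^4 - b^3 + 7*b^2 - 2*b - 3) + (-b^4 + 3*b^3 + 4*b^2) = 6*b^4 + 2*b^3 + 11*b^2 - 2*b - 3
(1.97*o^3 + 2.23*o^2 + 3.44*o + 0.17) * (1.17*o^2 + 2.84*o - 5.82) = 2.3049*o^5 + 8.2039*o^4 - 1.1074*o^3 - 3.0101*o^2 - 19.538*o - 0.9894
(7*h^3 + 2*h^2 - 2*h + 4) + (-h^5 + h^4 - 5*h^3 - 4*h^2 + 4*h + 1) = -h^5 + h^4 + 2*h^3 - 2*h^2 + 2*h + 5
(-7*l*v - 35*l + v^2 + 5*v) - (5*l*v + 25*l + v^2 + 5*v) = -12*l*v - 60*l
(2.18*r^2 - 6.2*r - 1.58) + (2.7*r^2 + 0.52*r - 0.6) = 4.88*r^2 - 5.68*r - 2.18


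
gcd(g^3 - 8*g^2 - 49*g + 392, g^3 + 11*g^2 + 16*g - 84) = g + 7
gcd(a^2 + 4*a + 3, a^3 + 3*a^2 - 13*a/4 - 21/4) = a + 1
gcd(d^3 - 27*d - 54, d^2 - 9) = d + 3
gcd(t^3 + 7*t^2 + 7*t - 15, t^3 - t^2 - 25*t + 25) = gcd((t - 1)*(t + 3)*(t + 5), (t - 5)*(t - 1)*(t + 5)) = t^2 + 4*t - 5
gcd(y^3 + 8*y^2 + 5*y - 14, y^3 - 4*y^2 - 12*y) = y + 2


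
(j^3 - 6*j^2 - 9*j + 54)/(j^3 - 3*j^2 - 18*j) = (j - 3)/j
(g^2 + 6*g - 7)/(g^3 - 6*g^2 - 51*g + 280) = (g - 1)/(g^2 - 13*g + 40)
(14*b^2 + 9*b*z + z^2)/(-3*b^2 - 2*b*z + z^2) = (14*b^2 + 9*b*z + z^2)/(-3*b^2 - 2*b*z + z^2)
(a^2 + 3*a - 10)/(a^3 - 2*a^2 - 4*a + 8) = (a + 5)/(a^2 - 4)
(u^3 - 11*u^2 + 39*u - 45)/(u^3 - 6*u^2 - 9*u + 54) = (u^2 - 8*u + 15)/(u^2 - 3*u - 18)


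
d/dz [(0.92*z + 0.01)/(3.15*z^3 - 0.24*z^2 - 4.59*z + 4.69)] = (-5.796*z^3 + 0.1263*z^2 + 0.00480000000000036*z + 4.3607)/(9.9225*z^6 - 1.512*z^5 - 28.8594*z^4 + 31.7502*z^3 + 18.8169*z^2 - 43.0542*z + 21.9961)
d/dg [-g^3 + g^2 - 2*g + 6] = -3*g^2 + 2*g - 2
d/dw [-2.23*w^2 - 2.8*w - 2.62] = -4.46*w - 2.8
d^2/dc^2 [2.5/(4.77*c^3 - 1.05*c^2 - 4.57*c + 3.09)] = ((5.25 - 71.55*c)*(4.77*c^3 - 1.05*c^2 - 4.57*c + 3.09) + 2.5*(-28.62*c^2 + 4.2*c + 9.14)*(-14.31*c^2 + 2.1*c + 4.57))/(4.77*c^3 - 1.05*c^2 - 4.57*c + 3.09)^3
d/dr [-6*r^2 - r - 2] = -12*r - 1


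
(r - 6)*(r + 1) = r^2 - 5*r - 6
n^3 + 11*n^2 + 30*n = n*(n + 5)*(n + 6)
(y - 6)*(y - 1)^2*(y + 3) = y^4 - 5*y^3 - 11*y^2 + 33*y - 18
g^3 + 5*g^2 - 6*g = g*(g - 1)*(g + 6)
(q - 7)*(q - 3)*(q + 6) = q^3 - 4*q^2 - 39*q + 126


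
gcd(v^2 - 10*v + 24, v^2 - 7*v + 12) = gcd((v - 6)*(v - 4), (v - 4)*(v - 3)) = v - 4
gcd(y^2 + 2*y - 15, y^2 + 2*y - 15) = y^2 + 2*y - 15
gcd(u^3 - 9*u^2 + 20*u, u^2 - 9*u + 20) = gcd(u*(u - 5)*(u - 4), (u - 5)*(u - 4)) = u^2 - 9*u + 20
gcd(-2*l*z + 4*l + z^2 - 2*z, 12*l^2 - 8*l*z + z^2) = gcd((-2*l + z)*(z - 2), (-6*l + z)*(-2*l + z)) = -2*l + z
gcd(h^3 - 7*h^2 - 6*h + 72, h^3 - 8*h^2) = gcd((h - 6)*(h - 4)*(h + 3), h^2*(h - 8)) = 1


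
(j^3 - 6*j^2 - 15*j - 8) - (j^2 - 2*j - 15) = j^3 - 7*j^2 - 13*j + 7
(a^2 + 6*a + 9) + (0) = a^2 + 6*a + 9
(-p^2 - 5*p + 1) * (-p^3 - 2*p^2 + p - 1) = p^5 + 7*p^4 + 8*p^3 - 6*p^2 + 6*p - 1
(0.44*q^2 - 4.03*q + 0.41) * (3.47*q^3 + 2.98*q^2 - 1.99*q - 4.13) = 1.5268*q^5 - 12.6729*q^4 - 11.4623*q^3 + 7.4243*q^2 + 15.828*q - 1.6933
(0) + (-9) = -9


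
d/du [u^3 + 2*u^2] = u*(3*u + 4)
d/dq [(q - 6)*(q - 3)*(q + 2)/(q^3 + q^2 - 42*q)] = 2*(4*q^2 + 6*q + 21)/(q^2*(q^2 + 14*q + 49))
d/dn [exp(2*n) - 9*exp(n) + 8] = (2*exp(n) - 9)*exp(n)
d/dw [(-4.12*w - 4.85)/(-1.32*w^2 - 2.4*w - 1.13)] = (5.4384*w^2 + 9.888*w - (2.64*w + 2.4)*(4.12*w + 4.85) + 4.6556)/(1.32*w^2 + 2.4*w + 1.13)^2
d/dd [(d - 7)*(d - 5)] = 2*d - 12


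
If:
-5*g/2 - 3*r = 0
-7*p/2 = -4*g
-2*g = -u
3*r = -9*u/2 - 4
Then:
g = -8/13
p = -64/91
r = 20/39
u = -16/13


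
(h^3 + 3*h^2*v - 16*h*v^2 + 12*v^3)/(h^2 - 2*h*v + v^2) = (-h^2 - 4*h*v + 12*v^2)/(-h + v)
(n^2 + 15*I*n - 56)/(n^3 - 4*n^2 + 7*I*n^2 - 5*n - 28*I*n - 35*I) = (n + 8*I)/(n^2 - 4*n - 5)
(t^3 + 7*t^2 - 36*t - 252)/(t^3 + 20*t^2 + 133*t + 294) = (t - 6)/(t + 7)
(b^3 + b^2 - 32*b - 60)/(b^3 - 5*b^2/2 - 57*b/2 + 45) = 2*(b + 2)/(2*b - 3)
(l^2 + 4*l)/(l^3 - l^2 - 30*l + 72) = l*(l + 4)/(l^3 - l^2 - 30*l + 72)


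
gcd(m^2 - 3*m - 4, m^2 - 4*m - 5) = m + 1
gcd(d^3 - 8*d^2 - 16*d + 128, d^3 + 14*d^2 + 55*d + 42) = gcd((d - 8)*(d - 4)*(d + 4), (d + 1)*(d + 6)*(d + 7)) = 1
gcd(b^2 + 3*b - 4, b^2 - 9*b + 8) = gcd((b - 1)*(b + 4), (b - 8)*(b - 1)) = b - 1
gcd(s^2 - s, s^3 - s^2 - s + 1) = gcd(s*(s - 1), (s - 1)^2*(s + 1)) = s - 1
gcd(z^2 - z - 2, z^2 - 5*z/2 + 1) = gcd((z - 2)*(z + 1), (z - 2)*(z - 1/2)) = z - 2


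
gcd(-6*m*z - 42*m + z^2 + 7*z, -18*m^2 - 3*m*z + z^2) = -6*m + z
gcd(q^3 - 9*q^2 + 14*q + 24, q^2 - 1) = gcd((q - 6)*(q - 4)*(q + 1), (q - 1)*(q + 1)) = q + 1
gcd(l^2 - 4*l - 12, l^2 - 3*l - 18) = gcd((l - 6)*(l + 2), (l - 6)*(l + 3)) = l - 6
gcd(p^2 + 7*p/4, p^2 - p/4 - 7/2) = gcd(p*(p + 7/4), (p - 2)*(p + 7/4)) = p + 7/4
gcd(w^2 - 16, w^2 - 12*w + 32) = w - 4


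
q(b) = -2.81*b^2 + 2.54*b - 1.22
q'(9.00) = -48.04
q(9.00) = -205.97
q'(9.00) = -48.04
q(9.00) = -205.97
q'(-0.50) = 5.35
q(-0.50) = -3.19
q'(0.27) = 1.02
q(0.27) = -0.74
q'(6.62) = -34.66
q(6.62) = -107.55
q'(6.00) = -31.18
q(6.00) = -87.14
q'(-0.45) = 5.07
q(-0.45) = -2.93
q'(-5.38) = 32.78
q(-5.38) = -96.22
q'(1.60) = -6.45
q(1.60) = -4.35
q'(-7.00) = 41.88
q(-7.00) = -156.69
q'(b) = 2.54 - 5.62*b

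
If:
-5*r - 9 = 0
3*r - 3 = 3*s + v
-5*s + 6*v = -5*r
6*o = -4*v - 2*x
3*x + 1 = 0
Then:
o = 113/207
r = -9/5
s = -297/115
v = -15/23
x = -1/3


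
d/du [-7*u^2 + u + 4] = 1 - 14*u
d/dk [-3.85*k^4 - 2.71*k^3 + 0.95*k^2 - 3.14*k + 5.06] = -15.4*k^3 - 8.13*k^2 + 1.9*k - 3.14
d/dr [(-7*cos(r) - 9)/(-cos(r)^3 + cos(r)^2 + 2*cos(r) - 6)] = (14*cos(r)^3 + 20*cos(r)^2 - 18*cos(r) - 60)*sin(r)/(cos(r)^3 - cos(r)^2 - 2*cos(r) + 6)^2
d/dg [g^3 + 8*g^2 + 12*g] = 3*g^2 + 16*g + 12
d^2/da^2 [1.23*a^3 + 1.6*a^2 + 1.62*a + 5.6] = 7.38*a + 3.2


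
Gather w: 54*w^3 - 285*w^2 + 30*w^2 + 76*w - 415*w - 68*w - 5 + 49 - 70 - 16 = 54*w^3 - 255*w^2 - 407*w - 42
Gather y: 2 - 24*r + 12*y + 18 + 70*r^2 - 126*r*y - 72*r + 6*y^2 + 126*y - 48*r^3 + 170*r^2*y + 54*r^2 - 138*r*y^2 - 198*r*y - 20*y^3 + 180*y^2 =-48*r^3 + 124*r^2 - 96*r - 20*y^3 + y^2*(186 - 138*r) + y*(170*r^2 - 324*r + 138) + 20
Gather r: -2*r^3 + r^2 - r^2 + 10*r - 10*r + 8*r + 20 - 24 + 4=-2*r^3 + 8*r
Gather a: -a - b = -a - b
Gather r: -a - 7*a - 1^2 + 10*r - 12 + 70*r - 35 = -8*a + 80*r - 48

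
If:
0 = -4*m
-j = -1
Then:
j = 1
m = 0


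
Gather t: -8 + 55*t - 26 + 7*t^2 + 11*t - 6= 7*t^2 + 66*t - 40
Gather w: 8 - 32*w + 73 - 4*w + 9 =90 - 36*w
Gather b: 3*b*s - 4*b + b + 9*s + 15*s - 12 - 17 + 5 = b*(3*s - 3) + 24*s - 24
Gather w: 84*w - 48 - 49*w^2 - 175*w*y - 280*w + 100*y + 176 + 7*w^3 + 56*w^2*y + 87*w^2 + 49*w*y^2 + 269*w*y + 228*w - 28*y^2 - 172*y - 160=7*w^3 + w^2*(56*y + 38) + w*(49*y^2 + 94*y + 32) - 28*y^2 - 72*y - 32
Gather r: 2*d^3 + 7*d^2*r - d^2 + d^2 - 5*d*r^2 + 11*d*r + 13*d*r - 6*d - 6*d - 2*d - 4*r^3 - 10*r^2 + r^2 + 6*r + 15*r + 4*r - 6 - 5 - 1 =2*d^3 - 14*d - 4*r^3 + r^2*(-5*d - 9) + r*(7*d^2 + 24*d + 25) - 12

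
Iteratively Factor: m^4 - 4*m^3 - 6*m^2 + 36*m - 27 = (m - 1)*(m^3 - 3*m^2 - 9*m + 27) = (m - 1)*(m + 3)*(m^2 - 6*m + 9) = (m - 3)*(m - 1)*(m + 3)*(m - 3)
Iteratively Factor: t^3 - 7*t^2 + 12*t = (t)*(t^2 - 7*t + 12) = t*(t - 3)*(t - 4)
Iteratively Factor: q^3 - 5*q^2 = (q)*(q^2 - 5*q) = q^2*(q - 5)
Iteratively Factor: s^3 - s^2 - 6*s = (s - 3)*(s^2 + 2*s) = (s - 3)*(s + 2)*(s)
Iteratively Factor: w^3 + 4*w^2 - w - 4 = (w - 1)*(w^2 + 5*w + 4) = (w - 1)*(w + 4)*(w + 1)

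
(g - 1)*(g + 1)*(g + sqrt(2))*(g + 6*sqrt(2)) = g^4 + 7*sqrt(2)*g^3 + 11*g^2 - 7*sqrt(2)*g - 12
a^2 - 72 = (a - 6*sqrt(2))*(a + 6*sqrt(2))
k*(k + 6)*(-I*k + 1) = -I*k^3 + k^2 - 6*I*k^2 + 6*k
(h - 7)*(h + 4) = h^2 - 3*h - 28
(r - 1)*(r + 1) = r^2 - 1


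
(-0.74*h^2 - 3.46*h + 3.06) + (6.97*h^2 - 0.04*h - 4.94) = 6.23*h^2 - 3.5*h - 1.88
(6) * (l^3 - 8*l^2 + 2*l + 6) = 6*l^3 - 48*l^2 + 12*l + 36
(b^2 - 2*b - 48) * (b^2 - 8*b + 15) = b^4 - 10*b^3 - 17*b^2 + 354*b - 720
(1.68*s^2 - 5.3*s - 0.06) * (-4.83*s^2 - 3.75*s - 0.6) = -8.1144*s^4 + 19.299*s^3 + 19.1568*s^2 + 3.405*s + 0.036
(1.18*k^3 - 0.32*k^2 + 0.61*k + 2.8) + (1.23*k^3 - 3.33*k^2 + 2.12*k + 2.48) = 2.41*k^3 - 3.65*k^2 + 2.73*k + 5.28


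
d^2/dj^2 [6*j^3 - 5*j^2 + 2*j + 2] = 36*j - 10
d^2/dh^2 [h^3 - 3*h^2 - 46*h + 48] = 6*h - 6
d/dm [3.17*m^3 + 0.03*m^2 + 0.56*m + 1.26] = 9.51*m^2 + 0.06*m + 0.56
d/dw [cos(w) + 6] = -sin(w)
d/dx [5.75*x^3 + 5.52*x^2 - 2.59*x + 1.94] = 17.25*x^2 + 11.04*x - 2.59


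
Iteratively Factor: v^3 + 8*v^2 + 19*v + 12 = (v + 3)*(v^2 + 5*v + 4) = (v + 3)*(v + 4)*(v + 1)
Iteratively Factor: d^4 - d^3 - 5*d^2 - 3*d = (d + 1)*(d^3 - 2*d^2 - 3*d) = (d + 1)^2*(d^2 - 3*d) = d*(d + 1)^2*(d - 3)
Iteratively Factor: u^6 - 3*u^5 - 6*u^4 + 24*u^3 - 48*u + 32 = (u - 2)*(u^5 - u^4 - 8*u^3 + 8*u^2 + 16*u - 16) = (u - 2)*(u + 2)*(u^4 - 3*u^3 - 2*u^2 + 12*u - 8) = (u - 2)*(u + 2)^2*(u^3 - 5*u^2 + 8*u - 4) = (u - 2)^2*(u + 2)^2*(u^2 - 3*u + 2) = (u - 2)^2*(u - 1)*(u + 2)^2*(u - 2)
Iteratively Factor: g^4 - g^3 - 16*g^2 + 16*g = (g + 4)*(g^3 - 5*g^2 + 4*g) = g*(g + 4)*(g^2 - 5*g + 4) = g*(g - 1)*(g + 4)*(g - 4)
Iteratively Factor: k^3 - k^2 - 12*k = (k - 4)*(k^2 + 3*k) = (k - 4)*(k + 3)*(k)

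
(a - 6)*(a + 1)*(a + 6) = a^3 + a^2 - 36*a - 36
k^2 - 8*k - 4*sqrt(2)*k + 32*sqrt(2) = (k - 8)*(k - 4*sqrt(2))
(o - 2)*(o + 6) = o^2 + 4*o - 12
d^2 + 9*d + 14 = (d + 2)*(d + 7)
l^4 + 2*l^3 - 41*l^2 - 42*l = l*(l - 6)*(l + 1)*(l + 7)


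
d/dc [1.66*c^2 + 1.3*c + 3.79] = 3.32*c + 1.3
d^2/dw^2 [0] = 0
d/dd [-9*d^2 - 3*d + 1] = -18*d - 3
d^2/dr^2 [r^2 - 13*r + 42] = 2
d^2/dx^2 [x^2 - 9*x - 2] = 2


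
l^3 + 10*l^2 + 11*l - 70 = (l - 2)*(l + 5)*(l + 7)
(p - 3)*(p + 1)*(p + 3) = p^3 + p^2 - 9*p - 9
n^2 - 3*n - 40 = (n - 8)*(n + 5)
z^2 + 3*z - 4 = (z - 1)*(z + 4)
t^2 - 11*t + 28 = (t - 7)*(t - 4)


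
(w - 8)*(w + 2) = w^2 - 6*w - 16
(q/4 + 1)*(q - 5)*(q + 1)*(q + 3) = q^4/4 + 3*q^3/4 - 21*q^2/4 - 83*q/4 - 15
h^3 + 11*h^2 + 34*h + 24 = (h + 1)*(h + 4)*(h + 6)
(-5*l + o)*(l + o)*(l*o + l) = -5*l^3*o - 5*l^3 - 4*l^2*o^2 - 4*l^2*o + l*o^3 + l*o^2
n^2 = n^2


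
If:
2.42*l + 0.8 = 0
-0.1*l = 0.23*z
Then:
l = -0.33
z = 0.14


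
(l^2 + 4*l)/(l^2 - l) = (l + 4)/(l - 1)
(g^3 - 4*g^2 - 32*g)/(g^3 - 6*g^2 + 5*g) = (g^2 - 4*g - 32)/(g^2 - 6*g + 5)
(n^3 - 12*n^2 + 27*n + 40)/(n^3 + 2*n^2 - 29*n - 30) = (n - 8)/(n + 6)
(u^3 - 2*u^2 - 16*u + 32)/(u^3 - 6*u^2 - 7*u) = (-u^3 + 2*u^2 + 16*u - 32)/(u*(-u^2 + 6*u + 7))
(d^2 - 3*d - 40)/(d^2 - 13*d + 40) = (d + 5)/(d - 5)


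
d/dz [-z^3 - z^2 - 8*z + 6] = -3*z^2 - 2*z - 8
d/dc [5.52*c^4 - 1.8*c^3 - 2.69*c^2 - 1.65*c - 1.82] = 22.08*c^3 - 5.4*c^2 - 5.38*c - 1.65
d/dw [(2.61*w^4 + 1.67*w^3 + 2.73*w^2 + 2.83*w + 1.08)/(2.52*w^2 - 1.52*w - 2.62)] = (13.1544*w^5 - 7.6932*w^4 - 32.4296*w^3 - 24.4074*w^2 - 19.7484*w - 5.773)/(6.3504*w^4 - 7.6608*w^3 - 10.8944*w^2 + 7.9648*w + 6.8644)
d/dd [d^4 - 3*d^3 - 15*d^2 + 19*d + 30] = 4*d^3 - 9*d^2 - 30*d + 19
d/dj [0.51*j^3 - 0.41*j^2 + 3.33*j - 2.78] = 1.53*j^2 - 0.82*j + 3.33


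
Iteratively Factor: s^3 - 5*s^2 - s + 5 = (s - 5)*(s^2 - 1) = (s - 5)*(s - 1)*(s + 1)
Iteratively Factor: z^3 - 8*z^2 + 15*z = (z)*(z^2 - 8*z + 15) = z*(z - 5)*(z - 3)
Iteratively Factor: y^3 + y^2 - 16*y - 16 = (y - 4)*(y^2 + 5*y + 4) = (y - 4)*(y + 1)*(y + 4)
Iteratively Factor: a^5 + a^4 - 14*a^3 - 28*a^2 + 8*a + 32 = (a - 4)*(a^4 + 5*a^3 + 6*a^2 - 4*a - 8) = (a - 4)*(a + 2)*(a^3 + 3*a^2 - 4) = (a - 4)*(a + 2)^2*(a^2 + a - 2) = (a - 4)*(a + 2)^3*(a - 1)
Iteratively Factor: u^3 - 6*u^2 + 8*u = (u - 4)*(u^2 - 2*u) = (u - 4)*(u - 2)*(u)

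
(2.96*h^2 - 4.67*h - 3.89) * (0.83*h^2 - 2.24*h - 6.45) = 2.4568*h^4 - 10.5065*h^3 - 11.8599*h^2 + 38.8351*h + 25.0905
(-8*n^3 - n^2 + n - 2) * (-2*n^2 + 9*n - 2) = 16*n^5 - 70*n^4 + 5*n^3 + 15*n^2 - 20*n + 4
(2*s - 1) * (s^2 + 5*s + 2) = 2*s^3 + 9*s^2 - s - 2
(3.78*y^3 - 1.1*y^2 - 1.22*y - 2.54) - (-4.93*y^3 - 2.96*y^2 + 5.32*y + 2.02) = 8.71*y^3 + 1.86*y^2 - 6.54*y - 4.56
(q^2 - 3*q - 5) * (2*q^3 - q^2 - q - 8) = 2*q^5 - 7*q^4 - 8*q^3 + 29*q + 40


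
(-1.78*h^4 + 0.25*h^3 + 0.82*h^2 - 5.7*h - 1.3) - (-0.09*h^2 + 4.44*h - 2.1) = -1.78*h^4 + 0.25*h^3 + 0.91*h^2 - 10.14*h + 0.8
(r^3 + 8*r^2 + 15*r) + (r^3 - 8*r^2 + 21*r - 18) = 2*r^3 + 36*r - 18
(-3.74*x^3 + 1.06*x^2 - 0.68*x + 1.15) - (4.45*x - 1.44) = -3.74*x^3 + 1.06*x^2 - 5.13*x + 2.59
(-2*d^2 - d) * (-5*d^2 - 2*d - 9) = 10*d^4 + 9*d^3 + 20*d^2 + 9*d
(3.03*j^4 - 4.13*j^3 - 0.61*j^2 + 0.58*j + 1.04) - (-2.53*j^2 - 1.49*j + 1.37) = 3.03*j^4 - 4.13*j^3 + 1.92*j^2 + 2.07*j - 0.33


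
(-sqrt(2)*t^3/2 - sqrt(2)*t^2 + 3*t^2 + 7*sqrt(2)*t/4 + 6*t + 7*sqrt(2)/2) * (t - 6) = -sqrt(2)*t^4/2 + 2*sqrt(2)*t^3 + 3*t^3 - 12*t^2 + 31*sqrt(2)*t^2/4 - 36*t - 7*sqrt(2)*t - 21*sqrt(2)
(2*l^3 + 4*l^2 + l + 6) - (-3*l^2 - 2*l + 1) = 2*l^3 + 7*l^2 + 3*l + 5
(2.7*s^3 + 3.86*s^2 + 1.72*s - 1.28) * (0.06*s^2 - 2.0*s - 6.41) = 0.162*s^5 - 5.1684*s^4 - 24.9238*s^3 - 28.2594*s^2 - 8.4652*s + 8.2048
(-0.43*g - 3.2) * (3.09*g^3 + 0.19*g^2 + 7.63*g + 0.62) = -1.3287*g^4 - 9.9697*g^3 - 3.8889*g^2 - 24.6826*g - 1.984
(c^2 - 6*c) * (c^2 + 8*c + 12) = c^4 + 2*c^3 - 36*c^2 - 72*c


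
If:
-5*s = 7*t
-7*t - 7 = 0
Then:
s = 7/5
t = -1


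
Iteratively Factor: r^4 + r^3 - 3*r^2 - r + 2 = (r + 1)*(r^3 - 3*r + 2) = (r + 1)*(r + 2)*(r^2 - 2*r + 1) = (r - 1)*(r + 1)*(r + 2)*(r - 1)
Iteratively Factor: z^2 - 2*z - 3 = (z + 1)*(z - 3)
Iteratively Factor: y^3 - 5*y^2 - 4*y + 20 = (y - 2)*(y^2 - 3*y - 10) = (y - 2)*(y + 2)*(y - 5)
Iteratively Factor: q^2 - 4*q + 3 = (q - 1)*(q - 3)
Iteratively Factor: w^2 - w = (w - 1)*(w)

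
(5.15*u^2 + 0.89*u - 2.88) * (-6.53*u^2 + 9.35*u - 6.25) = -33.6295*u^4 + 42.3408*u^3 - 5.0596*u^2 - 32.4905*u + 18.0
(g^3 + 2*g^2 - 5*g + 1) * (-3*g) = -3*g^4 - 6*g^3 + 15*g^2 - 3*g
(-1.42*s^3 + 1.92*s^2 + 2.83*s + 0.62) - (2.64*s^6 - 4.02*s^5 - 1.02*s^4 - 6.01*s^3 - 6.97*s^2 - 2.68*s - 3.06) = -2.64*s^6 + 4.02*s^5 + 1.02*s^4 + 4.59*s^3 + 8.89*s^2 + 5.51*s + 3.68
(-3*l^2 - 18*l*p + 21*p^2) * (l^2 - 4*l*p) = -3*l^4 - 6*l^3*p + 93*l^2*p^2 - 84*l*p^3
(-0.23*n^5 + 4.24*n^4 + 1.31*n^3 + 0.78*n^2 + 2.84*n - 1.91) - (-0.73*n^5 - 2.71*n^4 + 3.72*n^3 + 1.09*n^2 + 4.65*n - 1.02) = 0.5*n^5 + 6.95*n^4 - 2.41*n^3 - 0.31*n^2 - 1.81*n - 0.89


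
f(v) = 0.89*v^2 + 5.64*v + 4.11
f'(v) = 1.78*v + 5.64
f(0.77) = 8.98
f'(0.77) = 7.01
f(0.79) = 9.12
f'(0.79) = 7.05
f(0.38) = 6.38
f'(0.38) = 6.32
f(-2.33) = -4.20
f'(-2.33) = 1.49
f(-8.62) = 21.62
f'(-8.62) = -9.70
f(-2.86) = -4.74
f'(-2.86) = 0.55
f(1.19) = 12.08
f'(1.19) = 7.76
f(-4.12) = -4.02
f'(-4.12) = -1.69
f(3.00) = 29.04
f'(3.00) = 10.98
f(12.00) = 199.95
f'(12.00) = 27.00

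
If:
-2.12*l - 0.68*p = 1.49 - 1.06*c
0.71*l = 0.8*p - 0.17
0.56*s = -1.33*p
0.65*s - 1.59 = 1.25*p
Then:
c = -0.72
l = -0.88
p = -0.57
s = 1.35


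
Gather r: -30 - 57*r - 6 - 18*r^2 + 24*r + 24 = -18*r^2 - 33*r - 12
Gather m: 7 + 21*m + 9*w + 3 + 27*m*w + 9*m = m*(27*w + 30) + 9*w + 10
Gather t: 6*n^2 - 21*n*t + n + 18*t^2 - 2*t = 6*n^2 + n + 18*t^2 + t*(-21*n - 2)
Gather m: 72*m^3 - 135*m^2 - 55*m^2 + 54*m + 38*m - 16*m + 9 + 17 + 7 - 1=72*m^3 - 190*m^2 + 76*m + 32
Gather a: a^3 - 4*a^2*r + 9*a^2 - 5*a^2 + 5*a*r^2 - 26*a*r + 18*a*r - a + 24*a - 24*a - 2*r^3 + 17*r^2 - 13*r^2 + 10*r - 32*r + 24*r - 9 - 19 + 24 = a^3 + a^2*(4 - 4*r) + a*(5*r^2 - 8*r - 1) - 2*r^3 + 4*r^2 + 2*r - 4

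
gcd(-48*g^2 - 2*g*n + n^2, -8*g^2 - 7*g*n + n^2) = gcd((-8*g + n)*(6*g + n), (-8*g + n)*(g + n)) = 8*g - n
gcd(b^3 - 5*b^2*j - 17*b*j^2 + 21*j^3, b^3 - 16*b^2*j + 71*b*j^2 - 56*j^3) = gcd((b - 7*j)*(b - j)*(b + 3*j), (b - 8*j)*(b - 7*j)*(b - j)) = b^2 - 8*b*j + 7*j^2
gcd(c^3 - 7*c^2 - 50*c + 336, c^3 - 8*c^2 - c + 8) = c - 8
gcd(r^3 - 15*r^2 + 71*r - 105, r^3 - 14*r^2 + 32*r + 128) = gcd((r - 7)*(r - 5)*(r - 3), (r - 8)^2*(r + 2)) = 1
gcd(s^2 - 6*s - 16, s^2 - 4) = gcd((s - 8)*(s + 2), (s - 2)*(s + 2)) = s + 2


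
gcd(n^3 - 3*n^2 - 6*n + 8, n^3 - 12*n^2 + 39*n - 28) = n^2 - 5*n + 4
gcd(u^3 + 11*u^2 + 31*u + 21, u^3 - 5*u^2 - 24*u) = u + 3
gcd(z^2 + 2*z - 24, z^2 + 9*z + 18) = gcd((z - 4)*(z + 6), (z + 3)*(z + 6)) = z + 6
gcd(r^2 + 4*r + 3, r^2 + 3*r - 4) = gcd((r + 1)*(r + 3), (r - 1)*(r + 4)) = 1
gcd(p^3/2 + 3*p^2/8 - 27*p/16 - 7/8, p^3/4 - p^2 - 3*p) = p + 2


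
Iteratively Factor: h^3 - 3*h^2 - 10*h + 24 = (h - 2)*(h^2 - h - 12) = (h - 2)*(h + 3)*(h - 4)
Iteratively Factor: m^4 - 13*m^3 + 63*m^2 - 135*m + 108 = (m - 3)*(m^3 - 10*m^2 + 33*m - 36) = (m - 4)*(m - 3)*(m^2 - 6*m + 9) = (m - 4)*(m - 3)^2*(m - 3)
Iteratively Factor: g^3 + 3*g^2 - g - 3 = (g + 3)*(g^2 - 1) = (g + 1)*(g + 3)*(g - 1)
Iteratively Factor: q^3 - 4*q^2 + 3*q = (q - 1)*(q^2 - 3*q) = (q - 3)*(q - 1)*(q)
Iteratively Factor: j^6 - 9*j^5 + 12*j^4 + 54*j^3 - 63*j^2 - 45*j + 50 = (j - 5)*(j^5 - 4*j^4 - 8*j^3 + 14*j^2 + 7*j - 10) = (j - 5)*(j + 1)*(j^4 - 5*j^3 - 3*j^2 + 17*j - 10) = (j - 5)*(j - 1)*(j + 1)*(j^3 - 4*j^2 - 7*j + 10) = (j - 5)*(j - 1)^2*(j + 1)*(j^2 - 3*j - 10) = (j - 5)^2*(j - 1)^2*(j + 1)*(j + 2)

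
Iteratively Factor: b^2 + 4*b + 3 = (b + 3)*(b + 1)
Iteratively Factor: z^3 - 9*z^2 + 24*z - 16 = (z - 4)*(z^2 - 5*z + 4) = (z - 4)^2*(z - 1)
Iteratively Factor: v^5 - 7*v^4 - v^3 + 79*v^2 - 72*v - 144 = (v - 4)*(v^4 - 3*v^3 - 13*v^2 + 27*v + 36) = (v - 4)*(v + 1)*(v^3 - 4*v^2 - 9*v + 36) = (v - 4)*(v - 3)*(v + 1)*(v^2 - v - 12) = (v - 4)^2*(v - 3)*(v + 1)*(v + 3)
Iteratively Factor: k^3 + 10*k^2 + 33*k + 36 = (k + 3)*(k^2 + 7*k + 12) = (k + 3)^2*(k + 4)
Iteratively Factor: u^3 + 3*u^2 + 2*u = (u + 1)*(u^2 + 2*u) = (u + 1)*(u + 2)*(u)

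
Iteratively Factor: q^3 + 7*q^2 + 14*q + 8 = (q + 4)*(q^2 + 3*q + 2) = (q + 1)*(q + 4)*(q + 2)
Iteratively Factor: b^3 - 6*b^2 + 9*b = (b - 3)*(b^2 - 3*b) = b*(b - 3)*(b - 3)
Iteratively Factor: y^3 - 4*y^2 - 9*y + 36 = (y - 4)*(y^2 - 9) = (y - 4)*(y - 3)*(y + 3)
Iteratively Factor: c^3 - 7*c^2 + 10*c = (c)*(c^2 - 7*c + 10) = c*(c - 2)*(c - 5)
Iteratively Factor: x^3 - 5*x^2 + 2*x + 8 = (x + 1)*(x^2 - 6*x + 8) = (x - 2)*(x + 1)*(x - 4)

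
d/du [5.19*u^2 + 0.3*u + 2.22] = 10.38*u + 0.3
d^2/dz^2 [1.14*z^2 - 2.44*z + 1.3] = 2.28000000000000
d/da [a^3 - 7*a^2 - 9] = a*(3*a - 14)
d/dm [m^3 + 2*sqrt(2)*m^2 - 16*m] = 3*m^2 + 4*sqrt(2)*m - 16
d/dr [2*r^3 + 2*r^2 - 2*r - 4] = 6*r^2 + 4*r - 2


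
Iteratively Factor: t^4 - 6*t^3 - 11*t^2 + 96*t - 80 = (t + 4)*(t^3 - 10*t^2 + 29*t - 20) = (t - 1)*(t + 4)*(t^2 - 9*t + 20) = (t - 4)*(t - 1)*(t + 4)*(t - 5)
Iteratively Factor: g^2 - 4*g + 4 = (g - 2)*(g - 2)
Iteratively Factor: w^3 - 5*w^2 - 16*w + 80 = (w + 4)*(w^2 - 9*w + 20) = (w - 4)*(w + 4)*(w - 5)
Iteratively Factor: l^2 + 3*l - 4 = (l - 1)*(l + 4)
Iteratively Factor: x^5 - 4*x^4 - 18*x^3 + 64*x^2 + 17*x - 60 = (x - 3)*(x^4 - x^3 - 21*x^2 + x + 20) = (x - 3)*(x + 4)*(x^3 - 5*x^2 - x + 5) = (x - 5)*(x - 3)*(x + 4)*(x^2 - 1) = (x - 5)*(x - 3)*(x + 1)*(x + 4)*(x - 1)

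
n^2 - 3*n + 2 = (n - 2)*(n - 1)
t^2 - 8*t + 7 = (t - 7)*(t - 1)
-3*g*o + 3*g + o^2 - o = (-3*g + o)*(o - 1)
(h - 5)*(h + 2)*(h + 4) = h^3 + h^2 - 22*h - 40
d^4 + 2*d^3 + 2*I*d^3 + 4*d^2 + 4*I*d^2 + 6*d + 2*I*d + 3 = (d + 1)*(d + 3*I)*(-I*d - I)*(I*d + 1)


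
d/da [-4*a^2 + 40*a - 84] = 40 - 8*a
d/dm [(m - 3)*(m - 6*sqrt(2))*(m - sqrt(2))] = 3*m^2 - 14*sqrt(2)*m - 6*m + 12 + 21*sqrt(2)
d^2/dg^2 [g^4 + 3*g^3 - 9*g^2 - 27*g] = 12*g^2 + 18*g - 18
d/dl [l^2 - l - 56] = 2*l - 1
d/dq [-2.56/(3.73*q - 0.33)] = 9.5488/(3.73*q - 0.33)^2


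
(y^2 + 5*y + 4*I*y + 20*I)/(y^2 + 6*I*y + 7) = (y^2 + y*(5 + 4*I) + 20*I)/(y^2 + 6*I*y + 7)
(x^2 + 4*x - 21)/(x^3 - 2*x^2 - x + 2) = (x^2 + 4*x - 21)/(x^3 - 2*x^2 - x + 2)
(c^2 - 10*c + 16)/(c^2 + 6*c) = (c^2 - 10*c + 16)/(c*(c + 6))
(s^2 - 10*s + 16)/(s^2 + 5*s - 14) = (s - 8)/(s + 7)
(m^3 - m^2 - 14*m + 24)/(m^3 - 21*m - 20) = (m^2 - 5*m + 6)/(m^2 - 4*m - 5)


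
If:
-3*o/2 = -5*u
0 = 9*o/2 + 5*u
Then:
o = 0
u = 0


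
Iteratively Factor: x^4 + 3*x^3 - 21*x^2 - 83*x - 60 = (x - 5)*(x^3 + 8*x^2 + 19*x + 12) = (x - 5)*(x + 1)*(x^2 + 7*x + 12) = (x - 5)*(x + 1)*(x + 3)*(x + 4)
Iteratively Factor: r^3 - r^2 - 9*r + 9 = (r - 3)*(r^2 + 2*r - 3) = (r - 3)*(r - 1)*(r + 3)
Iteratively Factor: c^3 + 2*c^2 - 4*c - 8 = (c + 2)*(c^2 - 4) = (c + 2)^2*(c - 2)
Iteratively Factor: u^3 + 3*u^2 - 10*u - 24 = (u + 4)*(u^2 - u - 6) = (u + 2)*(u + 4)*(u - 3)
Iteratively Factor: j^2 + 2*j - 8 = (j - 2)*(j + 4)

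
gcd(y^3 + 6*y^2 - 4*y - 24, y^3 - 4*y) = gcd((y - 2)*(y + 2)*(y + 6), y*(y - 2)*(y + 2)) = y^2 - 4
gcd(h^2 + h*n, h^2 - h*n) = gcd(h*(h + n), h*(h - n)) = h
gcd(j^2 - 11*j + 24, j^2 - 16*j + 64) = j - 8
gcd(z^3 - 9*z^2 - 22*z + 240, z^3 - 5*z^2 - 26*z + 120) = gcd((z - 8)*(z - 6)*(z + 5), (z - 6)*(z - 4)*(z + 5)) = z^2 - z - 30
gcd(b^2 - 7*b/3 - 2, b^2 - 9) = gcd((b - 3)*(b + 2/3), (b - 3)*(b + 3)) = b - 3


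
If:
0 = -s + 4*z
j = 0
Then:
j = 0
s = 4*z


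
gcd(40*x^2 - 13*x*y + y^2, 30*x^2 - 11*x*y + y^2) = 5*x - y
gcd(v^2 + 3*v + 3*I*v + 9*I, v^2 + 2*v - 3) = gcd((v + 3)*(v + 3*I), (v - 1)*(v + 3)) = v + 3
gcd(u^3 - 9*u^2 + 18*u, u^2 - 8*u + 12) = u - 6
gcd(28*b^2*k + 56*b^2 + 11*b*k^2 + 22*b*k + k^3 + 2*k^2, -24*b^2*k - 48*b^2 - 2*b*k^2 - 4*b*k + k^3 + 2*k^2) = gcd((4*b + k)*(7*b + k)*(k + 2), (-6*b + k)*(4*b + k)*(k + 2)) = 4*b*k + 8*b + k^2 + 2*k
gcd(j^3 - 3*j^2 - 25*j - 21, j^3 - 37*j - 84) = j^2 - 4*j - 21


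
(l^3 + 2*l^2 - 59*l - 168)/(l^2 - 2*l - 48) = (l^2 + 10*l + 21)/(l + 6)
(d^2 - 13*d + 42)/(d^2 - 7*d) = (d - 6)/d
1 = 1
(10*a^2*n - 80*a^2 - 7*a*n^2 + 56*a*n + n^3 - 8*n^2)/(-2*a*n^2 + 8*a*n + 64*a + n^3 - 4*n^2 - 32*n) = (-5*a + n)/(n + 4)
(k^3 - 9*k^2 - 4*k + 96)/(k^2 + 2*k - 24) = (k^2 - 5*k - 24)/(k + 6)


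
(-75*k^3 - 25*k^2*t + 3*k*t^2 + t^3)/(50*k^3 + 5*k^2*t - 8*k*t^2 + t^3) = (15*k^2 + 8*k*t + t^2)/(-10*k^2 - 3*k*t + t^2)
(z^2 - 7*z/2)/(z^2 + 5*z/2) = (2*z - 7)/(2*z + 5)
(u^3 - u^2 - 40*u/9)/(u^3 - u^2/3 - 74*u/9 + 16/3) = u*(3*u + 5)/(3*u^2 + 7*u - 6)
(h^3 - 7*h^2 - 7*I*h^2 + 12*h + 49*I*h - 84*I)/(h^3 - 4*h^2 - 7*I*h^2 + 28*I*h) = (h - 3)/h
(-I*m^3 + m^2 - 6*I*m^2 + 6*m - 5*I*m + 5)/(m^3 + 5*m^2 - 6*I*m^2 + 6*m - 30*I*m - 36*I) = (-I*m^3 + m^2*(1 - 6*I) + m*(6 - 5*I) + 5)/(m^3 + m^2*(5 - 6*I) + m*(6 - 30*I) - 36*I)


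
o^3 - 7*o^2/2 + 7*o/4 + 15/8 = (o - 5/2)*(o - 3/2)*(o + 1/2)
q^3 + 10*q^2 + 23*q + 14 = (q + 1)*(q + 2)*(q + 7)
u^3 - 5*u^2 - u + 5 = (u - 5)*(u - 1)*(u + 1)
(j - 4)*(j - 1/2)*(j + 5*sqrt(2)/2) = j^3 - 9*j^2/2 + 5*sqrt(2)*j^2/2 - 45*sqrt(2)*j/4 + 2*j + 5*sqrt(2)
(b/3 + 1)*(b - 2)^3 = b^4/3 - b^3 - 2*b^2 + 28*b/3 - 8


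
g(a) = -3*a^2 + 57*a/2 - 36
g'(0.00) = 28.50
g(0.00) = -36.00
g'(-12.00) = 100.50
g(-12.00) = -810.00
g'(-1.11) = 35.16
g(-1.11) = -71.33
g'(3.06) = 10.14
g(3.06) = 23.12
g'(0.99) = 22.56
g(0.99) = -10.73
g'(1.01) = 22.44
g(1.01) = -10.28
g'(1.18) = 21.42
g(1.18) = -6.55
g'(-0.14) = 29.34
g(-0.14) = -40.05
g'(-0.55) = 31.80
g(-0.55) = -52.58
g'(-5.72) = 62.82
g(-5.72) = -297.18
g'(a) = 57/2 - 6*a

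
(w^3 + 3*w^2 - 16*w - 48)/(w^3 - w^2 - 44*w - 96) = (w - 4)/(w - 8)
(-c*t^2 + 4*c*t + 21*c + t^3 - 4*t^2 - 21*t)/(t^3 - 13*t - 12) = (-c*t + 7*c + t^2 - 7*t)/(t^2 - 3*t - 4)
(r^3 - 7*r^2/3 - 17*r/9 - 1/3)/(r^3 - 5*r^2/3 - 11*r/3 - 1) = (r + 1/3)/(r + 1)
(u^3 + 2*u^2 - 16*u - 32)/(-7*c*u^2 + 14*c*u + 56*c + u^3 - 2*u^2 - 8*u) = (u + 4)/(-7*c + u)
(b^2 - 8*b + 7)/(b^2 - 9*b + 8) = (b - 7)/(b - 8)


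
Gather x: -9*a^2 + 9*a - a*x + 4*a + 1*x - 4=-9*a^2 + 13*a + x*(1 - a) - 4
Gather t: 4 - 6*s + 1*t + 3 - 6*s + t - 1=-12*s + 2*t + 6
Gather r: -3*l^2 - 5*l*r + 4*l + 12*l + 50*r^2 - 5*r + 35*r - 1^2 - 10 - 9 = -3*l^2 + 16*l + 50*r^2 + r*(30 - 5*l) - 20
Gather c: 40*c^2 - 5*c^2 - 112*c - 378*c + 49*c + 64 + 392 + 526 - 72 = 35*c^2 - 441*c + 910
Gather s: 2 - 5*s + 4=6 - 5*s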